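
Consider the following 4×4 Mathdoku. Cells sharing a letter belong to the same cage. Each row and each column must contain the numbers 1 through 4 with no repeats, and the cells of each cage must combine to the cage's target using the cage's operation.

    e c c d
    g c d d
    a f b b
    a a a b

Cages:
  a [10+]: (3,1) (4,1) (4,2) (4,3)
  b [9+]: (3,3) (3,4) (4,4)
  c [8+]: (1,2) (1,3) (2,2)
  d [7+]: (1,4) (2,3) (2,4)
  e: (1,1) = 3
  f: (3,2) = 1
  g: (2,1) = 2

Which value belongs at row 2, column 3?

Cage e is a single given cell; hence (1,1) = 3.
G is a freebie; hence (2,1) = 2.
Cage f is a single given cell, leaving (3,2) = 1.
Cage c has sum 8, which forces (1,2) = 4.
Cage c needs sum 8, so (1,3) = 1.
Cage d has sum 7; hence (1,4) = 2.
Cage c needs sum 8; hence (2,2) = 3.
1 is placed in column 3, so (2,3) = 4.
Row 2 already has 4; hence (2,4) = 1.
Row 3 now contains 1, which forces (3,1) = 4.
4 is placed in row 3, so (3,4) = 3.
The 4 cells of cage a must have sum 10, leaving (4,1) = 1.
Column 2 now contains 3, so (4,2) = 2.
2 is placed in row 4, which forces (4,3) = 3.
Column 4 now contains 3, which forces (4,4) = 4.
3 is placed in row 3, which forces (3,3) = 2.
Filled in: 3 4 1 2 / 2 3 4 1 / 4 1 2 3 / 1 2 3 4.

4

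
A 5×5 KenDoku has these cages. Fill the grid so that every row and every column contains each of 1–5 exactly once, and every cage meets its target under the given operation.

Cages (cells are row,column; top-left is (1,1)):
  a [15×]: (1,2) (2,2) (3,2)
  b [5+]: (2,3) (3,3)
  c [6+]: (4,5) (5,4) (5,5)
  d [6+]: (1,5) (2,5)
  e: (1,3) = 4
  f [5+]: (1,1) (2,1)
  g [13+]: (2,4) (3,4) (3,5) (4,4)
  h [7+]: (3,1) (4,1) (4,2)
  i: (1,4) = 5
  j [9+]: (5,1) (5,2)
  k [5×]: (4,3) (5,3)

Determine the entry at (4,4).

E is a freebie, which forces (1,3) = 4.
Cage i is given, leaving (1,4) = 5.
Column 2 needs a 2, and only (4,2) is open for it.
The only place for 5 in row 4 is (4,3).
5 is placed in column 3, so (5,3) = 1.
Cage c has sum 6, which forces (4,5) = 1.
1 is placed in column 5, leaving (1,5) = 2.
Cage d's pair has sum 6, so (2,5) = 4.
Column 5 now contains 4, so (3,5) = 5.
Column 5 now contains 2, leaving (5,5) = 3.
Cage f's pair has sum 5; hence (1,1) = 3.
3 is placed in row 1; hence (1,2) = 1.
Cage f's pair has sum 5, which forces (2,1) = 2.
Cage a has product 15, so (2,2) = 5.
2 is placed in row 2, which forces (2,3) = 3.
Row 2 already has 3, which forces (2,4) = 1.
2 is placed in column 1, leaving (3,1) = 1.
Column 2 already has 1, leaving (3,2) = 3.
3 is placed in column 3, leaving (3,3) = 2.
Row 3 now contains 3, leaving (3,4) = 4.
Column 1 already has 3, so (4,1) = 4.
4 is placed in column 4, leaving (4,4) = 3.
Column 1 already has 4, which forces (5,1) = 5.
Column 2 already has 5, leaving (5,2) = 4.
Row 5 now contains 3; hence (5,4) = 2.
Filled in: 3 1 4 5 2 / 2 5 3 1 4 / 1 3 2 4 5 / 4 2 5 3 1 / 5 4 1 2 3.

3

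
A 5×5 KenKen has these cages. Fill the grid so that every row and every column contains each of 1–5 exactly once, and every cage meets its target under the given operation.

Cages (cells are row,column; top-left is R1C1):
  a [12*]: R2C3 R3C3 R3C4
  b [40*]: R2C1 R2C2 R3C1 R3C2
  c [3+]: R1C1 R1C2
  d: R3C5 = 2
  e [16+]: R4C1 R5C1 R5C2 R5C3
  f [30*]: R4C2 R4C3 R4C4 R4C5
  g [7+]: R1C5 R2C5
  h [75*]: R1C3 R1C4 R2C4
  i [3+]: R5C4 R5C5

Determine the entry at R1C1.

1

The 3 cells of cage h must have product 75, so R1C3 = 5.
The 3 cells of cage h must have product 75, which forces R1C4 = 3.
Cage h has product 75, which forces R2C4 = 5.
Cage d is given; hence R3C5 = 2.
Column 5 now contains 2, leaving R5C5 = 1.
Column 5 now contains 2, so R1C5 = 4.
Cage g's pair has sum 7; hence R2C5 = 3.
Column 5 now contains 3; hence R4C5 = 5.
1 is placed in row 5, leaving R5C4 = 2.
The 3 cells of cage a must have product 12; hence R3C3 = 3.
Row 4 already has 5, so R4C1 = 4.
Column 3 now contains 3, which forces R4C3 = 2.
2 is placed in column 4; hence R4C4 = 1.
Column 3 now contains 3, which forces R5C3 = 4.
Column 3 now contains 4; hence R2C3 = 1.
Column 4 now contains 1, leaving R3C4 = 4.
Row 4 already has 2, leaving R4C2 = 3.
3 is placed in column 2; hence R5C2 = 5.
Row 2 already has 1, which forces R2C1 = 2.
The 4 cells of cage b must have product 40, leaving R2C2 = 4.
The 4 cells of cage b must have product 40, which forces R3C1 = 5.
Column 2 now contains 5; hence R3C2 = 1.
5 is placed in row 5, so R5C1 = 3.
Column 1 already has 2; hence R1C1 = 1.
1 is placed in column 2, so R1C2 = 2.
The full grid is 1 2 5 3 4 / 2 4 1 5 3 / 5 1 3 4 2 / 4 3 2 1 5 / 3 5 4 2 1.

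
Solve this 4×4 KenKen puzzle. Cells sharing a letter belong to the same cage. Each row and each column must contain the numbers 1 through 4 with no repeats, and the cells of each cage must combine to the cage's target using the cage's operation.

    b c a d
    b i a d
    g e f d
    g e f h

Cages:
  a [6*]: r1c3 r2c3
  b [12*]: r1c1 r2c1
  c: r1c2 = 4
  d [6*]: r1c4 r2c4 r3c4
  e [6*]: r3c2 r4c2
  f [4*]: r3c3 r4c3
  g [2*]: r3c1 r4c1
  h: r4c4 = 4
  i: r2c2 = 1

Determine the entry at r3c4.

Cage c is a single given cell, leaving r1c2 = 4.
I is a freebie, leaving r2c2 = 1.
H is a freebie, which forces r4c4 = 4.
4 is placed in row 1, which forces r1c1 = 3.
Row 1 now contains 3, so r1c3 = 2.
Row 1 already has 2, leaving r1c4 = 1.
Cage b's pair has product 12, leaving r2c1 = 4.
2 is placed in column 3, which forces r2c3 = 3.
3 is placed in row 2, which forces r2c4 = 2.
The two cells of cage f must have product 4, leaving r3c3 = 4.
Column 4 now contains 2; hence r3c4 = 3.
4 is placed in row 4, so r4c3 = 1.
The two cells of cage g must have product 2, so r3c1 = 1.
3 is placed in row 3, which forces r3c2 = 2.
1 is placed in row 4; hence r4c1 = 2.
Cage e needs two cells with product 6, leaving r4c2 = 3.
Filled in: 3 4 2 1 / 4 1 3 2 / 1 2 4 3 / 2 3 1 4.

3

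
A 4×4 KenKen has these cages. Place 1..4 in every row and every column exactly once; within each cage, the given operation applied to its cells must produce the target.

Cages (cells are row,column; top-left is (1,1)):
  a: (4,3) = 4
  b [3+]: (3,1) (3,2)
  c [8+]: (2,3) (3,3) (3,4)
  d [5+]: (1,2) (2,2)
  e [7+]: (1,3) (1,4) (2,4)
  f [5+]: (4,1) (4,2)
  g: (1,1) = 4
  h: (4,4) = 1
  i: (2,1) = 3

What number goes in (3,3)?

Cage g is a single given cell, leaving (1,1) = 4.
I is a freebie; hence (2,1) = 3.
Cage a is given; hence (4,3) = 4.
H is a freebie, so (4,4) = 1.
Cage c has sum 8, leaving (2,3) = 1.
Cage c has sum 8; hence (3,3) = 3.
Cage c needs sum 8; hence (3,4) = 4.
Row 4 already has 1, leaving (4,1) = 2.
Cage f needs two cells with sum 5, leaving (4,2) = 3.
3 is placed in column 2, so (1,2) = 1.
1 is placed in column 3; hence (1,3) = 2.
The 3 cells of cage e must have sum 7, so (1,4) = 3.
Cage d needs two cells with sum 5, leaving (2,2) = 4.
4 is placed in column 4, so (2,4) = 2.
2 is placed in column 1, leaving (3,1) = 1.
Cage b needs two cells with sum 3, so (3,2) = 2.
The full grid is 4 1 2 3 / 3 4 1 2 / 1 2 3 4 / 2 3 4 1.

3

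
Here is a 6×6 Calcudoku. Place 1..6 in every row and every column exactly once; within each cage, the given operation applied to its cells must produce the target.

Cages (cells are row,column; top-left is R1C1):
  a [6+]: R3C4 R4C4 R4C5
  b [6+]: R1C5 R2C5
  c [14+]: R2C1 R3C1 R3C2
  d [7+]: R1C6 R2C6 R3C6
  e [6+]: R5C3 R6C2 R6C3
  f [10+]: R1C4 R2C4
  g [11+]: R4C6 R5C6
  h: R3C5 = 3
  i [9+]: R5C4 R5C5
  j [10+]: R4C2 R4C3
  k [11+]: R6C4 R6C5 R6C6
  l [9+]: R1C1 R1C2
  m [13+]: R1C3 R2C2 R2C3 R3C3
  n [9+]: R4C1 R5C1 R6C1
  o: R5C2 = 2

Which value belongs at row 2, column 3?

2

Cage h is given, leaving R3C5 = 3.
Cage o is given; hence R5C2 = 2.
Column 6 needs a 3, and only R6C6 is open for it.
Row 6 now contains 3; hence R6C2 = 1.
Row 4 needs a 5, and only R4C6 is open for it.
5 is placed in column 6; hence R5C6 = 6.
The only place for 5 in row 6 is R6C1.
Row 4 needs a 2, and only R4C5 is open for it.
Cage a has sum 6, so R3C4 = 1.
Cage a needs sum 6, so R4C4 = 3.
The 3 cells of cage k must have sum 11, so R6C4 = 2.
Column 5 now contains 2, which forces R6C5 = 6.
Row 4 already has 3, so R4C1 = 1.
The 3 cells of cage n must have sum 9, which forces R5C1 = 3.
Cage e has sum 6, which forces R5C3 = 1.
Row 6 already has 2; hence R6C3 = 4.
Cage m needs sum 13, so R1C3 = 3.
Cage m needs sum 13, leaving R2C2 = 3.
The two cells of cage j must have sum 10, which forces R4C2 = 4.
4 is placed in column 3, leaving R4C3 = 6.
The two cells of cage l must have sum 9, so R1C1 = 4.
3 is placed in row 1, leaving R1C2 = 5.
4 is placed in row 1, so R1C4 = 6.
5 is placed in row 1, so R1C5 = 1.
1 is placed in row 1, so R1C6 = 2.
The 3 cells of cage c must have sum 14, which forces R2C1 = 6.
Column 4 now contains 6; hence R2C4 = 4.
Column 5 already has 1, so R2C5 = 5.
Row 2 now contains 4, so R2C6 = 1.
Cage c has sum 14; hence R3C1 = 2.
4 is placed in column 2, leaving R3C2 = 6.
Row 3 now contains 2; hence R3C3 = 5.
Column 6 already has 2, which forces R3C6 = 4.
Column 4 now contains 4; hence R5C4 = 5.
Column 5 now contains 5, leaving R5C5 = 4.
Row 2 now contains 5; hence R2C3 = 2.
Filled in: 4 5 3 6 1 2 / 6 3 2 4 5 1 / 2 6 5 1 3 4 / 1 4 6 3 2 5 / 3 2 1 5 4 6 / 5 1 4 2 6 3.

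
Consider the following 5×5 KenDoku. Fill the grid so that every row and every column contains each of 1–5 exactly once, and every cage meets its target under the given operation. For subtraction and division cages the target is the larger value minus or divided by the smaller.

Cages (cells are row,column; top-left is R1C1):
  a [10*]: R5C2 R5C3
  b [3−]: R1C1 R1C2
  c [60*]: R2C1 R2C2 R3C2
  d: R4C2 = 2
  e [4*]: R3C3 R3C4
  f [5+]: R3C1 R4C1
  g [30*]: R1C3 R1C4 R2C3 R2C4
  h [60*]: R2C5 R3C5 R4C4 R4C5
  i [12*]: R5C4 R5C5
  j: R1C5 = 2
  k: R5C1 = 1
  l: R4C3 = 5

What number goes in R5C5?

Cage j is given, so R1C5 = 2.
Cage d is a single given cell, leaving R4C2 = 2.
Cage l is a single given cell, so R4C3 = 5.
Cage k is given, which forces R5C1 = 1.
Column 2 already has 2, leaving R5C2 = 5.
Column 3 already has 5, so R5C3 = 2.
Cage b's pair has difference 3, leaving R1C1 = 4.
Cage b's pair has difference 3, so R1C2 = 1.
1 is placed in row 1, which forces R1C3 = 3.
Cage g needs product 30, leaving R1C4 = 5.
Cage c needs product 60; hence R2C1 = 5.
Column 3 already has 3, leaving R2C3 = 1.
Cage g has product 30, leaving R2C4 = 2.
Cage f's pair has sum 5, leaving R3C1 = 2.
Column 3 already has 1; hence R3C3 = 4.
Row 3 now contains 4; hence R3C4 = 1.
The two cells of cage f must have sum 5, which forces R4C1 = 3.
3 is placed in row 4, which forces R4C4 = 4.
Row 4 now contains 4; hence R4C5 = 1.
Column 4 already has 4, leaving R5C4 = 3.
3 is placed in row 5, leaving R5C5 = 4.
The 3 cells of cage c must have product 60, which forces R2C2 = 4.
Column 5 already has 4, which forces R2C5 = 3.
Row 3 now contains 4, leaving R3C2 = 3.
Cage h needs product 60; hence R3C5 = 5.
Filled in: 4 1 3 5 2 / 5 4 1 2 3 / 2 3 4 1 5 / 3 2 5 4 1 / 1 5 2 3 4.

4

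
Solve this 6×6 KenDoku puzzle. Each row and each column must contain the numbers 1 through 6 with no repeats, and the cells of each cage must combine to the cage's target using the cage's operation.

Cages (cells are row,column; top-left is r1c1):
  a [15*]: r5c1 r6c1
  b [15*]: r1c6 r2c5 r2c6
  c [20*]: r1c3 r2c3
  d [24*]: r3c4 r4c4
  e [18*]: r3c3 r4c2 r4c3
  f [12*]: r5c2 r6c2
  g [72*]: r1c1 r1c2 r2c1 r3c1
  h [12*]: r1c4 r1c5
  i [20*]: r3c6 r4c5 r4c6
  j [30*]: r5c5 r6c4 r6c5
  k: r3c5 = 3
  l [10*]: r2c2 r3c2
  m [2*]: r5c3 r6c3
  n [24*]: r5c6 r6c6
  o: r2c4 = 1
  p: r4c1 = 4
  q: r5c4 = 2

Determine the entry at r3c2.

5

Cage o is a single given cell; hence r2c4 = 1.
K is a freebie, leaving r3c5 = 3.
Cage p is given; hence r4c1 = 4.
Row 4 already has 4, which forces r4c4 = 6.
Q is a freebie; hence r5c4 = 2.
Cage h's pair has product 12, leaving r1c4 = 3.
Cage h's pair has product 12, so r1c5 = 4.
Cage b has product 15, so r1c6 = 1.
Column 5 now contains 3, so r2c5 = 5.
The 3 cells of cage b must have product 15; hence r2c6 = 3.
Cage e needs product 18, leaving r3c3 = 6.
6 is placed in column 4, leaving r3c4 = 4.
Row 3 already has 4; hence r3c6 = 2.
Column 6 already has 1; hence r4c6 = 5.
2 is placed in row 5, so r5c3 = 1.
1 is placed in row 5; hence r5c5 = 6.
6 is placed in row 5; hence r5c6 = 4.
Cage m's pair has product 2, leaving r6c3 = 2.
Column 4 already has 3, leaving r6c4 = 5.
Row 6 now contains 2, so r6c5 = 1.
Column 6 now contains 4; hence r6c6 = 6.
The 4 cells of cage g must have product 72, which forces r1c1 = 2.
Cage g has product 72, leaving r1c2 = 6.
4 is placed in row 1, leaving r1c3 = 5.
Cage g has product 72, which forces r2c1 = 6.
Row 2 already has 5, so r2c2 = 2.
Row 2 already has 5, leaving r2c3 = 4.
Row 3 now contains 2, so r3c1 = 1.
Row 3 now contains 2, so r3c2 = 5.
The 3 cells of cage e must have product 18, so r4c2 = 1.
Column 3 already has 1, so r4c3 = 3.
Column 5 already has 1, leaving r4c5 = 2.
Cage a needs two cells with product 15; hence r5c1 = 5.
Row 5 already has 4, so r5c2 = 3.
Row 6 now contains 5, so r6c1 = 3.
Cage f's pair has product 12, leaving r6c2 = 4.
The full grid is 2 6 5 3 4 1 / 6 2 4 1 5 3 / 1 5 6 4 3 2 / 4 1 3 6 2 5 / 5 3 1 2 6 4 / 3 4 2 5 1 6.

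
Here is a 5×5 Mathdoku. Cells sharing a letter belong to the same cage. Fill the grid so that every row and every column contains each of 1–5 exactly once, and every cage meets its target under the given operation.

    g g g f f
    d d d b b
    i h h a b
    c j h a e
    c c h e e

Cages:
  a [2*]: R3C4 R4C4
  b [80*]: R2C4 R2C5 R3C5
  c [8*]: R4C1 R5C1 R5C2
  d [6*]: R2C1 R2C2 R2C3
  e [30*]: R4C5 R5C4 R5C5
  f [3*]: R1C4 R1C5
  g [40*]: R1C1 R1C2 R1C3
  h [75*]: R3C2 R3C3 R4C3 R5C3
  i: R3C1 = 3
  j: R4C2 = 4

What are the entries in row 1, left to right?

Cage b has product 80, which forces R2C4 = 4.
The 3 cells of cage b must have product 80; hence R2C5 = 5.
Cage i is given, leaving R3C1 = 3.
The 4 cells of cage h must have product 75, so R3C2 = 5.
Row 3 already has 3, so R3C3 = 1.
Row 3 already has 1, leaving R3C4 = 2.
The 3 cells of cage b must have product 80, which forces R3C5 = 4.
J is a freebie, which forces R4C2 = 4.
2 is placed in column 4, leaving R4C4 = 1.
Column 2 now contains 4; hence R1C2 = 2.
Column 4 now contains 1, leaving R1C4 = 3.
The two cells of cage f must have product 3, so R1C5 = 1.
Row 4 already has 1, which forces R4C1 = 2.
Row 4 now contains 2, so R4C5 = 3.
Cage c has product 8; hence R5C1 = 4.
Cage c needs product 8, so R5C2 = 1.
Cage e needs product 30, leaving R5C4 = 5.
Column 5 now contains 3; hence R5C5 = 2.
Column 1 already has 4, so R1C1 = 5.
Cage g needs product 40, so R1C3 = 4.
Column 1 already has 2, leaving R2C1 = 1.
Column 2 now contains 1, leaving R2C2 = 3.
The 3 cells of cage d must have product 6, which forces R2C3 = 2.
Row 4 already has 3, so R4C3 = 5.
Row 5 now contains 5, leaving R5C3 = 3.
Filled in: 5 2 4 3 1 / 1 3 2 4 5 / 3 5 1 2 4 / 2 4 5 1 3 / 4 1 3 5 2.

5 2 4 3 1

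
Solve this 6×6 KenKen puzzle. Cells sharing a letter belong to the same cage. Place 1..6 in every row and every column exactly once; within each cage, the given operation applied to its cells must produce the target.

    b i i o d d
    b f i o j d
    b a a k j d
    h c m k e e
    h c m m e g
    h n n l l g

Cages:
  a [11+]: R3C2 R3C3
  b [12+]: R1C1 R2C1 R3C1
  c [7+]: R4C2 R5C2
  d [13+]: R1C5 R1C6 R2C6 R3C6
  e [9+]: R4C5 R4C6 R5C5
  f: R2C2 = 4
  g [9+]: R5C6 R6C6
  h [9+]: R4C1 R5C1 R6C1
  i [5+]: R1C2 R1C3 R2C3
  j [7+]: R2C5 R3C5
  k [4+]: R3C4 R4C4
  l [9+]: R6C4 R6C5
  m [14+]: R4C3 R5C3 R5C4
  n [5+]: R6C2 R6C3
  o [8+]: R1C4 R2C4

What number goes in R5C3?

6

Cage f is given, so R2C2 = 4.
Column 2 needs a 3, and only R6C2 is open for it.
Cage n needs two cells with sum 5, which forces R6C3 = 2.
Cage i needs sum 5, so R1C2 = 1.
The 3 cells of cage i must have sum 5; hence R1C3 = 3.
Column 3 already has 2, so R2C3 = 1.
Row 6 needs a 1, and only R6C1 is open for it.
The only place for 1 in row 5 is R5C5.
In row 4, 1 can only go at R4C4, so R4C4 = 1.
Column 4 now contains 1, so R3C4 = 3.
Row 3 needs a 1, and only R3C6 is open for it.
In row 4, 4 can only go at R4C3, so R4C3 = 4.
4 is placed in column 3; hence R5C3 = 6.
Cage m needs sum 14, which forces R5C4 = 4.
Column 4 now contains 4, so R6C4 = 5.
Row 6 now contains 5; hence R6C5 = 4.
Row 6 now contains 4, which forces R6C6 = 6.
The two cells of cage a must have sum 11; hence R3C2 = 6.
Column 3 already has 6, so R3C3 = 5.
Row 3 already has 5, leaving R3C5 = 2.
The two cells of cage g must have sum 9; hence R5C6 = 3.
2 is placed in column 5, so R2C5 = 5.
Row 2 already has 5; hence R2C6 = 2.
Row 3 already has 2; hence R3C1 = 4.
Column 6 now contains 2; hence R4C6 = 5.
Cage o's pair has sum 8, so R1C4 = 2.
Column 5 now contains 5, so R1C5 = 6.
Column 6 now contains 2, so R1C6 = 4.
Row 2 now contains 2, which forces R2C4 = 6.
Row 4 now contains 5, which forces R4C2 = 2.
Cage e needs sum 9; hence R4C5 = 3.
Cage c's pair has sum 7; hence R5C2 = 5.
2 is placed in row 1, which forces R1C1 = 5.
6 is placed in row 2, so R2C1 = 3.
3 is placed in row 4, so R4C1 = 6.
5 is placed in row 5; hence R5C1 = 2.
Filled in: 5 1 3 2 6 4 / 3 4 1 6 5 2 / 4 6 5 3 2 1 / 6 2 4 1 3 5 / 2 5 6 4 1 3 / 1 3 2 5 4 6.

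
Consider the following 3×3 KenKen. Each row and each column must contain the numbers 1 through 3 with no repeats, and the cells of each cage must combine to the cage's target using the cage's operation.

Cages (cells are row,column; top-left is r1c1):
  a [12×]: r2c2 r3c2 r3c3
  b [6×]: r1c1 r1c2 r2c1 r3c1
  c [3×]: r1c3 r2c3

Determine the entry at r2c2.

2

Cage b has product 6, so r1c2 = 1.
1 is placed in row 1; hence r1c3 = 3.
Cage a has product 12, so r2c2 = 2.
3 is placed in column 3, leaving r2c3 = 1.
Cage a has product 12, which forces r3c2 = 3.
The 3 cells of cage a must have product 12, which forces r3c3 = 2.
Row 1 already has 3, leaving r1c1 = 2.
1 is placed in row 2, so r2c1 = 3.
2 is placed in row 3, so r3c1 = 1.
Completed grid: 2 1 3 / 3 2 1 / 1 3 2.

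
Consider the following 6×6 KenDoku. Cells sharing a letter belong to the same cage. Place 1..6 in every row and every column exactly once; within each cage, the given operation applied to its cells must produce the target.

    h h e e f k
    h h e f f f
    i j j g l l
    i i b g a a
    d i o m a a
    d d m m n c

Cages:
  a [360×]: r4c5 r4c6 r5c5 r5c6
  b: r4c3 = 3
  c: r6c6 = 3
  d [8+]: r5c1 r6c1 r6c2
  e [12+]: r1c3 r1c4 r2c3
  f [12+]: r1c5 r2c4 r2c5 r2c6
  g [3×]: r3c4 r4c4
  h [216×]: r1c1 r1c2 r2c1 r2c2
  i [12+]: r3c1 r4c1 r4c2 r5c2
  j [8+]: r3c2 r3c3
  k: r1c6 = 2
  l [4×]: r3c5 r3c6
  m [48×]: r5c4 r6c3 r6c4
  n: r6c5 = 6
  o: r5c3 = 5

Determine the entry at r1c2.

Cage k is given, leaving r1c6 = 2.
B is a freebie, leaving r4c3 = 3.
Row 4 now contains 3, so r4c4 = 1.
O is a freebie, which forces r5c3 = 5.
N is a freebie, so r6c5 = 6.
C is a freebie; hence r6c6 = 3.
1 is placed in column 4, so r3c4 = 3.
The 3 cells of cage m must have product 48, which forces r5c4 = 6.
Cage a has product 360, which forces r5c5 = 3.
Row 5 now contains 6; hence r5c6 = 4.
Cage l's pair has product 4, so r3c5 = 4.
4 is placed in column 6; hence r3c6 = 1.
Cage a needs product 360, which forces r4c5 = 5.
The 4 cells of cage a must have product 360; hence r4c6 = 6.
5 is placed in column 5, which forces r1c5 = 1.
Cage f has sum 12, which forces r2c4 = 4.
Cage f needs sum 12, leaving r2c5 = 2.
Column 6 already has 1, so r2c6 = 5.
Cage i has sum 12, so r3c1 = 5.
The 4 cells of cage i must have sum 12, which forces r5c2 = 1.
Column 4 now contains 4, so r6c4 = 2.
Row 1 now contains 1, so r1c3 = 6.
Column 4 now contains 4, leaving r1c4 = 5.
Cage e needs sum 12; hence r2c3 = 1.
Column 3 now contains 6, so r3c3 = 2.
1 is placed in row 5; hence r5c1 = 2.
Cage d has sum 8, leaving r6c1 = 1.
Row 6 now contains 2, leaving r6c2 = 5.
Row 6 now contains 2, which forces r6c3 = 4.
Row 3 now contains 2; hence r3c2 = 6.
Column 1 already has 2; hence r4c1 = 4.
Cage i needs sum 12; hence r4c2 = 2.
4 is placed in column 1, which forces r1c1 = 3.
Cage h has product 216, which forces r1c2 = 4.
The 4 cells of cage h must have product 216; hence r2c1 = 6.
Column 2 already has 6, so r2c2 = 3.
Filled in: 3 4 6 5 1 2 / 6 3 1 4 2 5 / 5 6 2 3 4 1 / 4 2 3 1 5 6 / 2 1 5 6 3 4 / 1 5 4 2 6 3.

4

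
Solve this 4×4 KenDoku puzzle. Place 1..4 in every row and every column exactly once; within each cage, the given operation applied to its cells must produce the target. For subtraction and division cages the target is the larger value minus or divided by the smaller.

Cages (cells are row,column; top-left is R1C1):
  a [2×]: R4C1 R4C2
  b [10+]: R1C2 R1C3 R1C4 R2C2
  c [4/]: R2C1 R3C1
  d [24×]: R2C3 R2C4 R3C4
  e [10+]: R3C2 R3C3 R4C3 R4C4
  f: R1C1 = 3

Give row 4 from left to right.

Cage f is a single given cell, leaving R1C1 = 3.
The 4 cells of cage b must have sum 10, which forces R2C2 = 3.
The 3 cells of cage d must have product 24, which forces R3C4 = 3.
The only place for 1 in row 2 is R2C1.
Column 1 already has 1, leaving R3C1 = 4.
Column 1 already has 1, so R4C1 = 2.
Cage a needs two cells with product 2, leaving R4C2 = 1.
1 is placed in row 4; hence R4C4 = 4.
Cage d needs product 24; hence R2C3 = 4.
4 is placed in column 4, which forces R2C4 = 2.
1 is placed in column 2; hence R3C2 = 2.
The 4 cells of cage e must have sum 10, which forces R3C3 = 1.
Row 4 now contains 4, leaving R4C3 = 3.
Column 2 now contains 2, leaving R1C2 = 4.
Column 3 already has 1, which forces R1C3 = 2.
Column 4 now contains 2, leaving R1C4 = 1.
Completed grid: 3 4 2 1 / 1 3 4 2 / 4 2 1 3 / 2 1 3 4.

2 1 3 4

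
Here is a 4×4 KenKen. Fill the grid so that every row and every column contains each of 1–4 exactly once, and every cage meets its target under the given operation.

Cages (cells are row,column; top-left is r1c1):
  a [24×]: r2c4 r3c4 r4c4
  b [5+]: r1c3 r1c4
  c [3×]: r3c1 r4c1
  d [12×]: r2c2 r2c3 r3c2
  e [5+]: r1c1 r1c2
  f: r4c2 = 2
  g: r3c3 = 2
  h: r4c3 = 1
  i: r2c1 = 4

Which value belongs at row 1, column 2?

3

Cage i is a single given cell, so r2c1 = 4.
G is a freebie, so r3c3 = 2.
Cage f is given, leaving r4c2 = 2.
H is a freebie; hence r4c3 = 1.
The 3 cells of cage d must have product 12, which forces r2c2 = 1.
1 is placed in column 3, which forces r2c3 = 3.
Cage a has product 24, so r2c4 = 2.
Cage c's pair has product 3, so r3c1 = 1.
Cage d has product 12, which forces r3c2 = 4.
Row 3 already has 4, which forces r3c4 = 3.
Row 4 now contains 1, leaving r4c1 = 3.
Column 4 already has 3; hence r4c4 = 4.
1 is placed in column 1, which forces r1c1 = 2.
Column 2 now contains 4, leaving r1c2 = 3.
Column 3 already has 3, leaving r1c3 = 4.
2 is placed in column 4, leaving r1c4 = 1.
Completed grid: 2 3 4 1 / 4 1 3 2 / 1 4 2 3 / 3 2 1 4.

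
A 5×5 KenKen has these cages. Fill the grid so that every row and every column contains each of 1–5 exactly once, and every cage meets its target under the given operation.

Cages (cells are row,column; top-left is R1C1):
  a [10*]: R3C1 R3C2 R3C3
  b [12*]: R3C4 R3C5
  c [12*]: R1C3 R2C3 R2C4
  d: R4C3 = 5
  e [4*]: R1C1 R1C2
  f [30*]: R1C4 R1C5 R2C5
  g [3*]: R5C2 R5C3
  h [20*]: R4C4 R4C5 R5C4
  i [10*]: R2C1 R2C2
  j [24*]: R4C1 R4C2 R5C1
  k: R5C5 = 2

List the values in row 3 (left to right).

D is a freebie, so R4C3 = 5.
Cage k is a single given cell, so R5C5 = 2.
Cage f needs product 30; hence R1C4 = 2.
The 3 cells of cage h must have product 20; hence R5C4 = 5.
In row 1, 5 can only go at R1C5, so R1C5 = 5.
Column 5 already has 5; hence R2C5 = 3.
Column 5 already has 3, so R3C5 = 4.
Column 5 now contains 4, which forces R4C5 = 1.
The 3 cells of cage c must have product 12, which forces R1C3 = 3.
Row 3 now contains 4, leaving R3C4 = 3.
1 is placed in row 4, leaving R4C4 = 4.
Column 3 already has 3, leaving R5C3 = 1.
1 is placed in column 3; hence R2C3 = 4.
4 is placed in column 4, leaving R2C4 = 1.
1 is placed in column 3; hence R3C3 = 2.
The 3 cells of cage j must have product 24; hence R5C1 = 4.
Row 5 already has 1, which forces R5C2 = 3.
Column 1 already has 4; hence R1C1 = 1.
The two cells of cage e must have product 4, so R1C2 = 4.
1 is placed in column 1, so R3C1 = 5.
5 is placed in row 3, which forces R3C2 = 1.
The 3 cells of cage j must have product 24, so R4C1 = 3.
Column 2 now contains 3, which forces R4C2 = 2.
Column 1 now contains 5; hence R2C1 = 2.
2 is placed in column 2, which forces R2C2 = 5.
Filled in: 1 4 3 2 5 / 2 5 4 1 3 / 5 1 2 3 4 / 3 2 5 4 1 / 4 3 1 5 2.

5 1 2 3 4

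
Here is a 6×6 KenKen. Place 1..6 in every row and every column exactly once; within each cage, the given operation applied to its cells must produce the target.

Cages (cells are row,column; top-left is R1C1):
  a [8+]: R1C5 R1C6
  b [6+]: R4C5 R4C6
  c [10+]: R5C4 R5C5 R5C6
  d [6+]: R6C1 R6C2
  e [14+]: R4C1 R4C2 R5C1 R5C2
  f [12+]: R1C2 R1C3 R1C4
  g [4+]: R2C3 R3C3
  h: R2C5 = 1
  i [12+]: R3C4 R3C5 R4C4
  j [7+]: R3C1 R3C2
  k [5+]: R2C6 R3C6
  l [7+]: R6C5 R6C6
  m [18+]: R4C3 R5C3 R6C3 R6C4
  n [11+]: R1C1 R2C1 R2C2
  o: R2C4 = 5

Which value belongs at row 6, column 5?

O is a freebie, so R2C4 = 5.
H is a freebie, leaving R2C5 = 1.
Row 2 already has 1, leaving R2C3 = 3.
The two cells of cage g must have sum 4; hence R3C3 = 1.
Cage k's pair has sum 5; hence R2C6 = 2.
Cage k's pair has sum 5, so R3C6 = 3.
Cage n has sum 11, which forces R1C1 = 1.
Cage i needs sum 12, which forces R4C4 = 2.
Row 4 already has 2, which forces R4C5 = 5.
The two cells of cage b must have sum 6, so R4C6 = 1.
Row 6 needs a 1, and only R6C2 is open for it.
The two cells of cage d must have sum 6; hence R6C1 = 5.
Row 6 already has 5, so R6C6 = 4.
5 is placed in column 1, leaving R3C1 = 2.
Cage j's pair has sum 7, leaving R3C2 = 5.
Cage l's pair has sum 7, so R6C5 = 3.
Column 5 already has 3, which forces R1C5 = 2.
Cage a's pair has sum 8, which forces R1C6 = 6.
Column 5 already has 2, so R5C5 = 4.
Cage c has sum 10, which forces R5C6 = 5.
The 4 cells of cage m must have sum 18; hence R6C3 = 2.
Row 6 already has 3, so R6C4 = 6.
The 3 cells of cage f must have sum 12, leaving R1C3 = 5.
Column 4 now contains 6, which forces R3C4 = 4.
4 is placed in column 5, which forces R3C5 = 6.
The 4 cells of cage e must have sum 14; hence R4C1 = 6.
The 4 cells of cage e must have sum 14, leaving R4C2 = 3.
Cage m has sum 18, so R4C3 = 4.
Row 5 now contains 4, which forces R5C1 = 3.
Cage e has sum 14, which forces R5C2 = 2.
Row 5 now contains 4, so R5C3 = 6.
Cage c needs sum 10, so R5C4 = 1.
Column 2 already has 3; hence R1C2 = 4.
Column 4 already has 4, leaving R1C4 = 3.
Column 1 now contains 6, leaving R2C1 = 4.
Cage n has sum 11, which forces R2C2 = 6.
Completed grid: 1 4 5 3 2 6 / 4 6 3 5 1 2 / 2 5 1 4 6 3 / 6 3 4 2 5 1 / 3 2 6 1 4 5 / 5 1 2 6 3 4.

3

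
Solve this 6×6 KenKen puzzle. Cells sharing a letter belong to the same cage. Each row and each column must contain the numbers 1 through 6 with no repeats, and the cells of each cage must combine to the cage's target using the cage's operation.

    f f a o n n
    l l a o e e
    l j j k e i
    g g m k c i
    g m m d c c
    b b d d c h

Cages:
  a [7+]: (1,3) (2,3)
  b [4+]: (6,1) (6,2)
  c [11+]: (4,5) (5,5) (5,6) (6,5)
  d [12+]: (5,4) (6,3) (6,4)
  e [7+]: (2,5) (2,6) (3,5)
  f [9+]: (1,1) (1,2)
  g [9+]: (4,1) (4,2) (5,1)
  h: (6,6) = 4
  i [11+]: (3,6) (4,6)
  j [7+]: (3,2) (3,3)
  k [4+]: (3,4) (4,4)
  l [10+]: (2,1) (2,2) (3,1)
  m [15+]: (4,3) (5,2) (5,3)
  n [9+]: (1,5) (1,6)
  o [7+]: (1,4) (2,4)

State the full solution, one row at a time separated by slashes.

4 5 1 2 6 3 / 2 3 6 5 4 1 / 5 4 3 1 2 6 / 6 2 4 3 1 5 / 1 6 5 4 3 2 / 3 1 2 6 5 4

Cage h is a single given cell, leaving (6,6) = 4.
The two cells of cage n must have sum 9; hence (1,5) = 6.
The pair (3,6)/(4,6) in column 6 holds {5, 6}, which forces (1,6) = 3.
The only place for 1 in row 1 is (1,3).
Cage a needs two cells with sum 7, so (2,3) = 6.
Cage m needs sum 15; hence (5,2) = 6.
Row 1 needs a 2, and only (1,4) is open for it.
2 is placed in column 4, leaving (2,4) = 5.
Cage d needs sum 12, leaving (5,4) = 4.
The 3 cells of cage d must have sum 12, leaving (6,3) = 2.
2 is placed in column 4, which forces (6,4) = 6.
Row 6 already has 2, which forces (6,5) = 5.
Cage m needs sum 15, leaving (4,3) = 4.
Row 5 already has 4, so (5,3) = 5.
The two cells of cage j must have sum 7, so (3,2) = 4.
5 is placed in column 3, leaving (3,3) = 3.
Row 3 already has 3, so (3,4) = 1.
Row 3 already has 1, leaving (3,5) = 2.
1 is placed in column 4, which forces (4,4) = 3.
Row 4 already has 3, leaving (4,5) = 1.
Column 5 already has 1; hence (5,5) = 3.
The two cells of cage f must have sum 9, so (1,1) = 4.
4 is placed in column 2; hence (1,2) = 5.
Column 5 now contains 3; hence (2,5) = 4.
Cage e needs sum 7, which forces (2,6) = 1.
Cage g has sum 9, so (4,2) = 2.
Cage c has sum 11, so (5,6) = 2.
The 3 cells of cage l must have sum 10; hence (2,1) = 2.
2 is placed in column 2, which forces (2,2) = 3.
The 3 cells of cage l must have sum 10, so (3,1) = 5.
Row 3 already has 5, which forces (3,6) = 6.
The 3 cells of cage g must have sum 9, so (4,1) = 6.
Column 6 now contains 6; hence (4,6) = 5.
Row 5 already has 2, so (5,1) = 1.
1 is placed in column 1; hence (6,1) = 3.
Column 2 now contains 3, so (6,2) = 1.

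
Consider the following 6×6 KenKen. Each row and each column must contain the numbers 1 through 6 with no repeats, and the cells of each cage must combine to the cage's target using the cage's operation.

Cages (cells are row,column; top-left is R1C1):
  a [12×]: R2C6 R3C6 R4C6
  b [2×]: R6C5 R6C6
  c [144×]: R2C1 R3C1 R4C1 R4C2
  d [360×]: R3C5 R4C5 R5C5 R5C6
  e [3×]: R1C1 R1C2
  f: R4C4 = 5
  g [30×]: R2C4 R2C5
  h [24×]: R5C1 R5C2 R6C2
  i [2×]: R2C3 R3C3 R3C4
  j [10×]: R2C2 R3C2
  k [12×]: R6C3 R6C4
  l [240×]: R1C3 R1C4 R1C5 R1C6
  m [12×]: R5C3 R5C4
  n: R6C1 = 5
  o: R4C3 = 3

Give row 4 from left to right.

Cage i has product 2, so R2C3 = 1.
The 3 cells of cage i must have product 2, which forces R3C3 = 2.
Cage i has product 2, so R3C4 = 1.
Cage o is given, leaving R4C3 = 3.
F is a freebie, so R4C4 = 5.
N is a freebie, so R6C1 = 5.
Cage j's pair has product 10, leaving R2C2 = 2.
Column 4 now contains 5, which forces R2C4 = 6.
Cage g's pair has product 30, which forces R2C5 = 5.
2 is placed in row 3, leaving R3C2 = 5.
Cage a has product 12; hence R4C6 = 1.
Column 6 already has 1, leaving R6C6 = 2.
Cage c needs product 144, so R4C1 = 2.
The 4 cells of cage d must have product 360; hence R5C6 = 5.
Cage k's pair has product 12; hence R6C3 = 4.
Row 6 now contains 2, which forces R6C4 = 3.
Row 6 now contains 2, so R6C5 = 1.
Cage l needs product 240, which forces R1C3 = 5.
4 is placed in column 3, which forces R5C3 = 6.
3 is placed in column 4, which forces R5C4 = 2.
Row 6 already has 1, which forces R6C2 = 6.
Column 4 already has 2, so R1C4 = 4.
Cage l needs product 240, so R1C5 = 2.
Cage l needs product 240, so R1C6 = 6.
The 4 cells of cage c must have product 144, which forces R2C1 = 3.
Row 2 already has 3, leaving R2C6 = 4.
Cage c needs product 144, which forces R3C1 = 6.
Column 6 now contains 4; hence R3C6 = 3.
Column 2 now contains 6, leaving R4C2 = 4.
Row 4 already has 4, which forces R4C5 = 6.
Column 2 already has 4, leaving R5C2 = 1.
Column 1 now contains 3, so R1C1 = 1.
Column 2 now contains 1, so R1C2 = 3.
Row 3 already has 3; hence R3C5 = 4.
Row 5 already has 1, leaving R5C1 = 4.
Cage d has product 360, leaving R5C5 = 3.
Filled in: 1 3 5 4 2 6 / 3 2 1 6 5 4 / 6 5 2 1 4 3 / 2 4 3 5 6 1 / 4 1 6 2 3 5 / 5 6 4 3 1 2.

2 4 3 5 6 1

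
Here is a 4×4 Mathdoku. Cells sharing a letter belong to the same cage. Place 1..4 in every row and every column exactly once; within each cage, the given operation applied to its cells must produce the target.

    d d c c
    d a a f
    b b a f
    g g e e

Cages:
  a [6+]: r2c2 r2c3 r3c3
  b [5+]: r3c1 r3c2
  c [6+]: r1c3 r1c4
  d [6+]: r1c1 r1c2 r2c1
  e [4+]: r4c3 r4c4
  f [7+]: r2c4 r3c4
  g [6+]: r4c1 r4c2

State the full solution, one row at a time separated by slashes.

3 1 4 2 / 2 3 1 4 / 1 4 2 3 / 4 2 3 1

In column 4, 1 can only go at r4c4, so r4c4 = 1.
Row 4 now contains 1, which forces r4c3 = 3.
Column 4 needs a 2, and only r1c4 is open for it.
Row 1 now contains 2, so r1c3 = 4.
Cage d has sum 6, leaving r2c1 = 2.
Cage a needs sum 6, leaving r2c2 = 3.
Row 2 already has 2, leaving r2c3 = 1.
3 is placed in row 2, leaving r2c4 = 4.
Column 3 now contains 1, so r3c3 = 2.
Column 4 already has 4, leaving r3c4 = 3.
2 is placed in column 1; hence r4c1 = 4.
Row 4 already has 4, which forces r4c2 = 2.
Cage d has sum 6, leaving r1c1 = 3.
Column 2 now contains 3, which forces r1c2 = 1.
Column 1 already has 4, which forces r3c1 = 1.
Cage b's pair has sum 5, which forces r3c2 = 4.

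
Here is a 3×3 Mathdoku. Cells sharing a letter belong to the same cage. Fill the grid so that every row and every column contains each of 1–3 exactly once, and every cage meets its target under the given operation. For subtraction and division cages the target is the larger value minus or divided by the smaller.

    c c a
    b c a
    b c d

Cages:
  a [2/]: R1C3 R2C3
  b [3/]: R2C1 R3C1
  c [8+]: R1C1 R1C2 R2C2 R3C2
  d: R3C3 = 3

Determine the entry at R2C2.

Cage c has sum 8, leaving R1C1 = 2.
Row 1 now contains 2, so R1C3 = 1.
1 is placed in column 3, which forces R2C3 = 2.
Cage d is a single given cell, which forces R3C3 = 3.
1 is placed in row 1, leaving R1C2 = 3.
Cage b needs two cells with quotient 3, leaving R2C1 = 3.
Cage c needs sum 8, which forces R2C2 = 1.
3 is placed in row 3, which forces R3C1 = 1.
The 4 cells of cage c must have sum 8, so R3C2 = 2.
The full grid is 2 3 1 / 3 1 2 / 1 2 3.

1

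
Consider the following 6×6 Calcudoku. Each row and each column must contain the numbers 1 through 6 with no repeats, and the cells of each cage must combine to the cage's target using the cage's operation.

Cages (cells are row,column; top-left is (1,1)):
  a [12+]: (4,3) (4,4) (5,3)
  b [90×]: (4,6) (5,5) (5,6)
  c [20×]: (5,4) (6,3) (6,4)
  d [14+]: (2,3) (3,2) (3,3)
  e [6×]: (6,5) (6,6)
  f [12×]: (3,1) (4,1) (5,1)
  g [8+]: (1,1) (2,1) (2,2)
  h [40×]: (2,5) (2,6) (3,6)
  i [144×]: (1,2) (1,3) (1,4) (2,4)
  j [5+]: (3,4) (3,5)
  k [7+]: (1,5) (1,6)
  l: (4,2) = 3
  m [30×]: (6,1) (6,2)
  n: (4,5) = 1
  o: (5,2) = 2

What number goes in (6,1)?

Cage l is a single given cell; hence (4,2) = 3.
N is a freebie; hence (4,5) = 1.
O is a freebie, so (5,2) = 2.
Cage c needs product 20, so (5,4) = 5.
Cage b has product 90, so (4,6) = 5.
Cage h needs product 40, which forces (2,5) = 5.
In row 1, 5 can only go at (1,1), so (1,1) = 5.
Cage g needs sum 8, which forces (2,1) = 2.
Cage g has sum 8, leaving (2,2) = 1.
Row 2 now contains 2, leaving (2,6) = 4.
Column 6 already has 4; hence (3,6) = 2.
Column 1 now contains 5, leaving (6,1) = 6.
Cage m's pair has product 30; hence (6,2) = 5.
2 is placed in column 6, so (6,6) = 3.
The two cells of cage k must have sum 7, which forces (1,5) = 6.
Column 6 now contains 3, leaving (1,6) = 1.
The 3 cells of cage d must have sum 14, which forces (2,3) = 3.
Row 2 already has 3; hence (2,4) = 6.
Cage d needs sum 14, so (3,2) = 6.
Cage d has sum 14, so (3,3) = 5.
Cage j needs two cells with sum 5; hence (3,4) = 1.
Cage j needs two cells with sum 5, which forces (3,5) = 4.
Column 1 now contains 6; hence (4,1) = 4.
4 is placed in row 4, leaving (4,4) = 2.
Cage b has product 90; hence (5,5) = 3.
Column 6 now contains 3; hence (5,6) = 6.
1 is placed in column 4; hence (6,4) = 4.
3 is placed in row 6, which forces (6,5) = 2.
Row 1 already has 6, leaving (1,2) = 4.
The 4 cells of cage i must have product 144, which forces (1,3) = 2.
Column 4 now contains 4, leaving (1,4) = 3.
Row 3 already has 1; hence (3,1) = 3.
Row 4 already has 2; hence (4,3) = 6.
Row 5 already has 3; hence (5,1) = 1.
Row 5 now contains 6, leaving (5,3) = 4.
4 is placed in row 6; hence (6,3) = 1.
Filled in: 5 4 2 3 6 1 / 2 1 3 6 5 4 / 3 6 5 1 4 2 / 4 3 6 2 1 5 / 1 2 4 5 3 6 / 6 5 1 4 2 3.

6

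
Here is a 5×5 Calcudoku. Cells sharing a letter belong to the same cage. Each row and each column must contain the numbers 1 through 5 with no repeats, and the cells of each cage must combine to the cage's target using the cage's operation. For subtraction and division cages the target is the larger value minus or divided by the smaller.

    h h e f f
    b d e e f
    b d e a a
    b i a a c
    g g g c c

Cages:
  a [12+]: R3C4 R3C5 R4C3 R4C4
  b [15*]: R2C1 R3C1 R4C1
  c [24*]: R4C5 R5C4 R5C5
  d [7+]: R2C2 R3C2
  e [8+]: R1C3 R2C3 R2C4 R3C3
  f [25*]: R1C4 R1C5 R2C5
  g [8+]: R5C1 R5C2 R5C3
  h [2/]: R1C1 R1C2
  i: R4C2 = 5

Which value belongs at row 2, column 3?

1

The 3 cells of cage f must have product 25, so R1C4 = 5.
Cage f needs product 25, which forces R1C5 = 1.
Cage f has product 25, which forces R2C5 = 5.
Cage i is given, so R4C2 = 5.
Cage b has product 15, so R3C1 = 5.
The only place for 3 in row 1 is R1C3.
Cage e needs sum 8; hence R2C3 = 1.
Cage e has sum 8, leaving R2C4 = 2.
Cage e has sum 8, so R3C3 = 2.
Column 3 now contains 2, leaving R4C3 = 4.
Column 3 now contains 4, which forces R5C3 = 5.
Row 2 already has 1, which forces R2C1 = 3.
3 is placed in row 2; hence R2C2 = 4.
4 is placed in column 2, leaving R3C2 = 3.
Row 3 already has 3, so R3C5 = 4.
Cage b needs product 15, leaving R4C1 = 1.
Row 4 now contains 1, which forces R4C4 = 3.
3 is placed in row 4, so R4C5 = 2.
Column 1 already has 1, leaving R5C1 = 2.
Row 5 now contains 2, which forces R5C2 = 1.
Column 4 already has 3, which forces R5C4 = 4.
Column 5 now contains 2; hence R5C5 = 3.
2 is placed in column 1; hence R1C1 = 4.
4 is placed in column 2, leaving R1C2 = 2.
4 is placed in row 3, which forces R3C4 = 1.
The full grid is 4 2 3 5 1 / 3 4 1 2 5 / 5 3 2 1 4 / 1 5 4 3 2 / 2 1 5 4 3.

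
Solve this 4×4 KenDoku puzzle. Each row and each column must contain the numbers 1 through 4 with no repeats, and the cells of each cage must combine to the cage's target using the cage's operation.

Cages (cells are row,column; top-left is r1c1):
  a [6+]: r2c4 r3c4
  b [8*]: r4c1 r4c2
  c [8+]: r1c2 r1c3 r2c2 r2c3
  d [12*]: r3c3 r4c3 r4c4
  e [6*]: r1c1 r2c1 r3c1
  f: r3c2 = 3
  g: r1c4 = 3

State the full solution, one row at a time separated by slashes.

Cage g is a single given cell, which forces r1c4 = 3.
Cage f is a single given cell, so r3c2 = 3.
The 3 cells of cage e must have product 6; hence r2c1 = 3.
Cage d has product 12; hence r4c3 = 3.
In row 4, 1 can only go at r4c4, so r4c4 = 1.
Cage d has product 12, leaving r3c3 = 4.
4 is placed in row 3, leaving r3c4 = 2.
Cage e needs product 6, so r1c1 = 2.
Row 1 already has 2, leaving r1c3 = 1.
1 is placed in column 3; hence r2c3 = 2.
Column 4 already has 2, so r2c4 = 4.
2 is placed in row 3, so r3c1 = 1.
Column 1 already has 2; hence r4c1 = 4.
Row 4 now contains 4; hence r4c2 = 2.
Row 1 already has 1, which forces r1c2 = 4.
4 is placed in row 2, leaving r2c2 = 1.

2 4 1 3 / 3 1 2 4 / 1 3 4 2 / 4 2 3 1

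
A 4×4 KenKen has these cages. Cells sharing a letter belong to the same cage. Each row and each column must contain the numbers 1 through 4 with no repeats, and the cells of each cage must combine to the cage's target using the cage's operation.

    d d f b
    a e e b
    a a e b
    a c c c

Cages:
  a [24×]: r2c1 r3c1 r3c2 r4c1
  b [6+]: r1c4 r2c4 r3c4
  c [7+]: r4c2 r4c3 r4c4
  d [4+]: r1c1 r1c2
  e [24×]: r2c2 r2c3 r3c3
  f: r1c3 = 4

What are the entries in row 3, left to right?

4 1 2 3

Cage f is given, which forces r1c3 = 4.
Cage e has product 24, which forces r2c2 = 4.
Cage c has sum 7; hence r4c4 = 4.
Cage a has product 24, which forces r3c1 = 4.
The only place for 2 in row 1 is r1c4.
Row 4 needs a 3, and only r4c1 is open for it.
Column 1 now contains 3, so r1c1 = 1.
Cage d needs two cells with sum 4, so r1c2 = 3.
Column 1 now contains 1, which forces r2c1 = 2.
2 is placed in row 2; hence r2c3 = 3.
3 is placed in row 2, so r2c4 = 1.
3 is placed in column 3; hence r3c3 = 2.
1 is placed in column 4, which forces r3c4 = 3.
2 is placed in column 3; hence r4c3 = 1.
2 is placed in row 3, leaving r3c2 = 1.
1 is placed in row 4; hence r4c2 = 2.
The full grid is 1 3 4 2 / 2 4 3 1 / 4 1 2 3 / 3 2 1 4.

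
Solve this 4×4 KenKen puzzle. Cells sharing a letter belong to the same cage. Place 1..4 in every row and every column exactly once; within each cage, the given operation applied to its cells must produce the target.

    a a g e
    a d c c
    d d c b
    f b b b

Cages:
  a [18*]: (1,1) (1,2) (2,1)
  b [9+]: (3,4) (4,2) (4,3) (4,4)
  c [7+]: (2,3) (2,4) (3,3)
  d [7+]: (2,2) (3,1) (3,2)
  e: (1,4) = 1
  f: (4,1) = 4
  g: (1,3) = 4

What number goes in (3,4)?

The 3 cells of cage a must have product 18, which forces (1,1) = 2.
Cage a needs product 18, leaving (1,2) = 3.
Cage g is a single given cell; hence (1,3) = 4.
E is a freebie, leaving (1,4) = 1.
The 3 cells of cage a must have product 18, so (2,1) = 3.
Cage f is a single given cell, so (4,1) = 4.
Cage c has sum 7, so (2,4) = 4.
Column 1 already has 4, so (3,1) = 1.
1 is placed in row 3; hence (3,3) = 2.
The 4 cells of cage b must have sum 9, leaving (3,4) = 3.
The 4 cells of cage b must have sum 9, so (4,2) = 1.
The 4 cells of cage b must have sum 9, so (4,3) = 3.
Cage b has sum 9, leaving (4,4) = 2.
Row 2 now contains 4; hence (2,2) = 2.
2 is placed in column 3, so (2,3) = 1.
2 is placed in row 3; hence (3,2) = 4.
Completed grid: 2 3 4 1 / 3 2 1 4 / 1 4 2 3 / 4 1 3 2.

3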